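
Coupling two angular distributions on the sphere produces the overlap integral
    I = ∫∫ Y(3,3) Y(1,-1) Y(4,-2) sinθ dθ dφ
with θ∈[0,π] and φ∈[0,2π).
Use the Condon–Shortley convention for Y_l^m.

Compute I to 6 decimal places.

m-sum 0 ✓  L=8 even ✓  2≤4≤4 ✓
Π(2lᵢ+1) = 7×3×9 = 189
triangle coeff Δ(3,1,4) = 1/252
Σ_t [0,0]: t=0:+1/36 = 1/36
(3j)²=4/63 [(3 1 4; 0 0 0)], sign=+1
Σ_t [0,0]: t=0:+1/1440 = 1/1440
(3j)²=1/252 [(3 1 4; 3 -1 -2)], sign=+1
⇒ 4πI² = 1/21
I = (+1)√(1/21/(4π)) = 0.06155813

0.061558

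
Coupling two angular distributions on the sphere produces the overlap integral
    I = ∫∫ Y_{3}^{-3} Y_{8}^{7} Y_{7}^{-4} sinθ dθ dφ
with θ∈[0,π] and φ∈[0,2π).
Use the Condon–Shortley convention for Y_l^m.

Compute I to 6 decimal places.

0.140692

Rules hold: Σm=0, L=18 even, 5≤7≤11.
N = 7·17·15 = 1785
Δ = 4!·2!·12!/19! = 1/5290740
Racah Σ t=1..3: t=1:−1/7257600 t=2:+1/2073600 t=3:−1/7257600 = 1/4838400
⇒ 3j(3 8 7; 0 0 0)² = 252/20995, sgn -1
Racah Σ t=4..4: t=4:+1/1916006400 = 1/1916006400
⇒ 3j(3 8 7; -3 7 -4)² = 15/1292, sgn -1
4πI² = N·(3j₀)²·(3jₘ)² = 19845/79781
I = +1·√(0.248743/4π) = 0.14069248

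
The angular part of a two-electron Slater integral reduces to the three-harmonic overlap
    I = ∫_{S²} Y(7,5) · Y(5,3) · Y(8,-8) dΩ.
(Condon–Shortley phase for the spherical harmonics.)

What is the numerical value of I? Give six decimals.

Rules hold: Σm=0, L=20 even, 2≤8≤12.
N = 15·11·17 = 2805
Δ = 4!·10!·6!/21! = 1/814773960
Racah Σ t=0..4: t=0:+1/87091200 t=1:−1/4976640 t=2:+1/2073600 t=3:−1/4976640 t=4:+1/87091200 = 1/9676800
⇒ 3j(7 5 8; 0 0 0)² = 360/46189, sgn +1
Racah Σ t=2..2: t=2:+1/10450944000 = 1/10450944000
⇒ 3j(7 5 8; 5 3 -8)² = 88/4845, sgn +1
4πI² = N·(3j₀)²·(3jₘ)² = 31680/79781
I = +1·√(0.397087/4π) = 0.17776159

0.177762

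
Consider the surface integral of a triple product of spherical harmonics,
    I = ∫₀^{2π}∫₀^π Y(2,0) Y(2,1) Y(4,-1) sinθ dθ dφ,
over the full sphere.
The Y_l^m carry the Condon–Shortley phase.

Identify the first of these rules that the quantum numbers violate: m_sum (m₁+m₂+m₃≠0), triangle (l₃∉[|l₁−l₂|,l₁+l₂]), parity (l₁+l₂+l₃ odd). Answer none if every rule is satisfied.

Σmᵢ = 0  ✓
l₃∈[|l₁−l₂|,l₁+l₂]=[0,4], have l₃=4  ✓
Σlᵢ = 8 ⇒ even  ✓

none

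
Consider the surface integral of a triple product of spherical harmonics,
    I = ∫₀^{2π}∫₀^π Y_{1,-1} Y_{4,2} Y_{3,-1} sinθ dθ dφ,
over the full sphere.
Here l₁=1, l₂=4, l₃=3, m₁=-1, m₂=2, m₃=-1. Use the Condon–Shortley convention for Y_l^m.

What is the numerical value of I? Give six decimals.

Rules hold: Σm=0, L=8 even, 3≤3≤5.
N = 3·9·7 = 189
Δ = 2!·0!·6!/9! = 1/252
Racah Σ t=1..1: t=1:−1/36 = -1/36
⇒ 3j(1 4 3; 0 0 0)² = 4/63, sgn +1
Racah Σ t=2..2: t=2:+1/96 = 1/96
⇒ 3j(1 4 3; -1 2 -1)² = 5/84, sgn +1
4πI² = N·(3j₀)²·(3jₘ)² = 5/7
I = +1·√(0.714286/4π) = 0.23841361

0.238414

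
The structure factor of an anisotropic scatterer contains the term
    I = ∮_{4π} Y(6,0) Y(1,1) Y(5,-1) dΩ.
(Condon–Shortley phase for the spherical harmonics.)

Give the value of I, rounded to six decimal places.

m-sum 0 ✓  L=12 even ✓  5≤5≤7 ✓
Π(2lᵢ+1) = 13×3×11 = 429
triangle coeff Δ(6,1,5) = 1/858
Σ_t [1,1]: t=1:−1/14400 = -1/14400
(3j)²=6/143 [(6 1 5; 0 0 0)], sign=+1
Σ_t [2,2]: t=2:+1/34560 = 1/34560
(3j)²=5/286 [(6 1 5; 0 1 -1)], sign=+1
⇒ 4πI² = 45/143
I = (+1)√(45/143/(4π)) = 0.15824621

0.158246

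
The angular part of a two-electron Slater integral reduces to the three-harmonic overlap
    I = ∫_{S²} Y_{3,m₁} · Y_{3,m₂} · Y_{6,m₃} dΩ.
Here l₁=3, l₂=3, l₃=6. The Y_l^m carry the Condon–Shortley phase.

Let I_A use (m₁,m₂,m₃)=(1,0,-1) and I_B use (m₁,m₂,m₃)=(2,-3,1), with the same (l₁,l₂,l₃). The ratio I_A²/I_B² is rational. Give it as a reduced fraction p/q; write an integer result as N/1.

l's match ⇒ only the (l;m) 3-j factors differ between A and B.
A: triangle coeff Δ(3,3,6) = 1/12012; Σ_t [0,0]: t=0:+1/1728 = 1/1728; (3j)²=25/858 [(3 3 6; 1 0 -1)], sign=-1
B: triangle coeff Δ(3,3,6) = 1/12012; Σ_t [0,0]: t=0:+1/86400 = 1/86400; (3j)²=1/1716 [(3 3 6; 2 -3 1)], sign=-1
I_A²/I_B² = (25/858)/(1/1716) = 50/1

50/1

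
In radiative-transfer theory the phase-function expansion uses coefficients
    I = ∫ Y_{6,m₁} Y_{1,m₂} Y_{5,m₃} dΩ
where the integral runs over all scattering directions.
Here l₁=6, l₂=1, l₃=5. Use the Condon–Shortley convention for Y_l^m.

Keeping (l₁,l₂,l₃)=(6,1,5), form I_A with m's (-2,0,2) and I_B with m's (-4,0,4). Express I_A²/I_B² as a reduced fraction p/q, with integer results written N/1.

Shared (l₁,l₂,l₃)=(6,1,5): N and (l;000)² cancel in I_A²/I_B².
A: Δ = 2!·10!·0!/13! = 1/858; Racah Σ t=1..1: t=1:−1/30240 = -1/30240; ⇒ 3j(6 1 5; -2 0 2)² = 16/429, sgn +1
B: Δ = 2!·10!·0!/13! = 1/858; Racah Σ t=1..1: t=1:−1/362880 = -1/362880; ⇒ 3j(6 1 5; -4 0 4)² = 10/429, sgn +1
I_A²/I_B² = (16/429)/(10/429) = 8/5

8/5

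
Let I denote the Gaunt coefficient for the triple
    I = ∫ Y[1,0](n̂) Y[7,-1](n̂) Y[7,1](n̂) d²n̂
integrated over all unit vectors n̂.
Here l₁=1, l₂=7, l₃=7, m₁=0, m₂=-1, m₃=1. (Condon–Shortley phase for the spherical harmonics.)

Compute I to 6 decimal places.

Σlᵢ=15 odd — θ-integrand is odd under cosθ→−cosθ; I=0

0.000000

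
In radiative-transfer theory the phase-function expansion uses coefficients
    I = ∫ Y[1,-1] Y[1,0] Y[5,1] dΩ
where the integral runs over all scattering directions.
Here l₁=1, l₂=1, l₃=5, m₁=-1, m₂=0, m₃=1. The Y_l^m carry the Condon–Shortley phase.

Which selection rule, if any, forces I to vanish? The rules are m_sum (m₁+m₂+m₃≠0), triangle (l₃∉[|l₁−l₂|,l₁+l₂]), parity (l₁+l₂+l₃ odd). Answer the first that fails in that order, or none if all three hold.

Σmᵢ = 0  ✓
l₃∈[|l₁−l₂|,l₁+l₂]=[0,2], have l₃=5  ✗
Σlᵢ = 7 ⇒ odd

triangle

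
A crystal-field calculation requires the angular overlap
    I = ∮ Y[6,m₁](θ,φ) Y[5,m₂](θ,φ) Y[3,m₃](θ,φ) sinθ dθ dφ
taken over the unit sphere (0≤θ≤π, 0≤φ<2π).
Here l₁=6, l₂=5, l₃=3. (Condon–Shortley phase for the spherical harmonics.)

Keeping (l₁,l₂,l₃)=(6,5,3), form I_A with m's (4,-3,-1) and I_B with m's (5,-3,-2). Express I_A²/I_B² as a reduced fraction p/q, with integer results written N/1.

5/11

Same 6,5,3: normalisation and zero-m 3j drop out of the ratio.
A: Δ: 8! 4! 2! / 15! → 1/675675; sum: t=0:+1/322560 t=1:−1/30240 t=2:+1/69120 = -1/64512; 3j²(6 5 3; 4 -3 -1) = Δ·Π!·Σ² = 10/1001  (sign -1)
B: Δ: 8! 4! 2! / 15! → 1/675675; sum: t=0:+1/483840 t=1:−1/120960 = -1/161280; 3j²(6 5 3; 5 -3 -2) = Δ·Π!·Σ² = 2/91  (sign +1)
I_A²/I_B² = (10/1001)/(2/91) = 5/11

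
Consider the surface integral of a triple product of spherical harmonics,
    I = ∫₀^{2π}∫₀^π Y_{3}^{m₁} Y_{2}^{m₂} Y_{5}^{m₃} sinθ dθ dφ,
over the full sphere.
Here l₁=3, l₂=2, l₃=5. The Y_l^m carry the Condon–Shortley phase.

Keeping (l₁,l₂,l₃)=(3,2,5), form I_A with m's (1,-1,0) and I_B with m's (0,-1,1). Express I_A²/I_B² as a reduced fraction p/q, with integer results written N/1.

Same 3,2,5: normalisation and zero-m 3j drop out of the ratio.
A: Δ: 0! 6! 4! / 11! → 1/2310; sum: t=0:+1/288 = 1/288; 3j²(3 2 5; 1 -1 0) = Δ·Π!·Σ² = 5/231  (sign -1)
B: Δ: 0! 6! 4! / 11! → 1/2310; sum: t=0:+1/216 = 1/216; 3j²(3 2 5; 0 -1 1) = Δ·Π!·Σ² = 8/231  (sign +1)
I_A²/I_B² = (5/231)/(8/231) = 5/8

5/8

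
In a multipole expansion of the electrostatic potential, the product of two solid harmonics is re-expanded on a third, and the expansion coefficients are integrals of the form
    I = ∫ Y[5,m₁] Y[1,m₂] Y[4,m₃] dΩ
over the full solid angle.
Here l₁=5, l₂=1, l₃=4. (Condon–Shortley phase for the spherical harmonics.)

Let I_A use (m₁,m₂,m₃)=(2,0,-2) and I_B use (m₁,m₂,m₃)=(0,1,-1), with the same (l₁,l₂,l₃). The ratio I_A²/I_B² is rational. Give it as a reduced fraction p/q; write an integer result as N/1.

Same 5,1,4: normalisation and zero-m 3j drop out of the ratio.
A: Δ: 2! 8! 0! / 11! → 1/495; sum: t=1:−1/1440 = -1/1440; 3j²(5 1 4; 2 0 -2) = Δ·Π!·Σ² = 7/165  (sign -1)
B: Δ: 2! 8! 0! / 11! → 1/495; sum: t=2:+1/1440 = 1/1440; 3j²(5 1 4; 0 1 -1) = Δ·Π!·Σ² = 2/99  (sign -1)
I_A²/I_B² = (7/165)/(2/99) = 21/10

21/10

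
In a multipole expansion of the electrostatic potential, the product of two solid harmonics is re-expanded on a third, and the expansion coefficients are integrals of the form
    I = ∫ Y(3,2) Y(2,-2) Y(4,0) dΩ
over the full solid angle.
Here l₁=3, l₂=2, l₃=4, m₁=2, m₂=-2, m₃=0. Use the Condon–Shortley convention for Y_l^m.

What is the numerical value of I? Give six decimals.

Σlᵢ=9 odd — θ-integrand is odd under cosθ→−cosθ; I=0

0.000000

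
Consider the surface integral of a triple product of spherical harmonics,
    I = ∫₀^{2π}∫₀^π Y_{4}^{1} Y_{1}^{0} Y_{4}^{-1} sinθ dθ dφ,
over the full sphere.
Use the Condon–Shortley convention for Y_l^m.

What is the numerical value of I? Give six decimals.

0.000000

l₁+l₂+l₃=9 is odd: 3j(l;000)=0 ⇒ I=0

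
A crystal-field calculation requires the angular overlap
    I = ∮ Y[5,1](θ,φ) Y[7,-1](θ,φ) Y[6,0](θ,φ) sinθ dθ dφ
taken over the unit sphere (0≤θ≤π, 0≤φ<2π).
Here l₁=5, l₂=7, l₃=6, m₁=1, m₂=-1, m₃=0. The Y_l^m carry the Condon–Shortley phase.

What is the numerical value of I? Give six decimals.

Checks pass: Σm=0; 18 even; l₃=6∈[2,12].
(2·5+1)(2·7+1)(2·6+1) = 2145
Δ: 6! 4! 8! / 19! → 1/174594420
sum: t=1:−1/4147200 t=2:+1/207360 t=3:−1/82944 t=4:+1/207360 t=5:−1/4147200 = -1/345600
3j²(5 7 6; 0 0 0) = Δ·Π!·Σ² = 420/46189  (sign -1)
sum: t=0:+1/24883200 t=1:−1/518400 t=2:+1/110592 t=3:−1/155520 t=4:+1/1658880 = 11/8294400
3j²(5 7 6; 1 -1 0) = Δ·Π!·Σ² = 11/4199  (sign +1)
combine: 4πI² = 2145·420/46189·11/4199 = 69300/1356277
take √, sign -1: I = -0.06376575

-0.063766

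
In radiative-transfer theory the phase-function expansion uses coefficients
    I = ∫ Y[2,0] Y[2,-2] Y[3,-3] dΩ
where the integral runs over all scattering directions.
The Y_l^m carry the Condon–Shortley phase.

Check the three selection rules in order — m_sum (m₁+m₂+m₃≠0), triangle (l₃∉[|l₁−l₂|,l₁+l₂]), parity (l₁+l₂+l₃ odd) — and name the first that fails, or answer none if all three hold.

m_sum

Σmᵢ = -5  ✗
l₃∈[|l₁−l₂|,l₁+l₂]=[0,4], have l₃=3
Σlᵢ = 7 ⇒ odd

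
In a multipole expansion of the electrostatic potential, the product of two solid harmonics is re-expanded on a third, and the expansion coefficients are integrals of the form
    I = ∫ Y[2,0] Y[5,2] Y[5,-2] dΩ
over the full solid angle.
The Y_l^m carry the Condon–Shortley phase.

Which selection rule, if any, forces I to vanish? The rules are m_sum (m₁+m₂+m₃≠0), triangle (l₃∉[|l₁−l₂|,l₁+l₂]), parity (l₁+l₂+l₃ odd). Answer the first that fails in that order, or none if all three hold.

azimuthal sum: 0 + 2 − 2 = 0  ✓
3 ≤ 5 ≤ 7 (triangle on l)  ✓
L = 2 + 5 + 5 = 12 (even)  ✓

none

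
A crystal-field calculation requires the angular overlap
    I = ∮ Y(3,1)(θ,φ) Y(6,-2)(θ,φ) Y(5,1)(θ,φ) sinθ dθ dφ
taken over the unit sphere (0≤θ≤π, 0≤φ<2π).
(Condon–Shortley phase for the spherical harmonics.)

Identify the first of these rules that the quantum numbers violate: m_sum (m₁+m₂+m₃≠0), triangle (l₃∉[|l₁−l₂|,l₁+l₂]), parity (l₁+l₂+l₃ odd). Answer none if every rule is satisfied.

m₁+m₂+m₃ = 1 − 2 + 1 = 0  ✓
triangle: |3−6|=3 ≤ l₃=5 ≤ 3+6=9  ✓
parity: l₁+l₂+l₃ = 14 is even  ✓

none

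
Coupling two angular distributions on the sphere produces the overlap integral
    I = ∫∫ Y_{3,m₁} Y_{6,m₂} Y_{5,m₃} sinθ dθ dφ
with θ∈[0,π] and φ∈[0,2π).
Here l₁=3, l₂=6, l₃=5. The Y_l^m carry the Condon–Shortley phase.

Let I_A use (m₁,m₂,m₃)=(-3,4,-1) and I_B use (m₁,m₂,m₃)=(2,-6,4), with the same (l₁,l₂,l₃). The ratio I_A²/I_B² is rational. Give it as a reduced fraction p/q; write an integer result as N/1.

Shared (l₁,l₂,l₃)=(3,6,5): N and (l;000)² cancel in I_A²/I_B².
A: Δ = 4!·2!·8!/15! = 1/675675; Racah Σ t=4..4: t=4:+1/69120 = 1/69120; ⇒ 3j(3 6 5; -3 4 -1)² = 4/143, sgn +1
B: Δ = 4!·2!·8!/15! = 1/675675; Racah Σ t=0..0: t=0:+1/967680 = 1/967680; ⇒ 3j(3 6 5; 2 -6 4)² = 3/91, sgn -1
I_A²/I_B² = (4/143)/(3/91) = 28/33

28/33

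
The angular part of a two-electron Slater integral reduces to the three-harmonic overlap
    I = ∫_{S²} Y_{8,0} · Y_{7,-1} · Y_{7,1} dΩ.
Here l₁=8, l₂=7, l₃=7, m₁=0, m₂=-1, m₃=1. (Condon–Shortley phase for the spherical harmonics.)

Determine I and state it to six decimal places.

-0.037635

Checks pass: Σm=0; 22 even; l₃=7∈[1,15].
(2·8+1)(2·7+1)(2·7+1) = 3825
Δ: 8! 8! 6! / 23! → 1/22086194130
sum: t=1:−1/18289152000 t=2:+1/248832000 t=3:−1/24883200 t=4:+1/11943936 t=5:−1/24883200 t=6:+1/248832000 t=7:−1/18289152000 = 11/975421440
3j²(8 7 7; 0 0 0) = Δ·Π!·Σ² = 1750/289731  (sign -1)
sum: t=0:+1/1170505728000 t=1:−1/3048192000 t=2:+1/99532800 t=3:−1/18662400 t=4:+1/15925248 t=5:−1/62208000 t=6:+1/1492992000 = 11/3121348608
3j²(8 7 7; 0 -1 1) = Δ·Π!·Σ² = 3125/4056234  (sign +1)
combine: 4πI² = 3825·1750/289731·3125/4056234 = 9765625/548653937
take √, sign -1: I = -0.03763534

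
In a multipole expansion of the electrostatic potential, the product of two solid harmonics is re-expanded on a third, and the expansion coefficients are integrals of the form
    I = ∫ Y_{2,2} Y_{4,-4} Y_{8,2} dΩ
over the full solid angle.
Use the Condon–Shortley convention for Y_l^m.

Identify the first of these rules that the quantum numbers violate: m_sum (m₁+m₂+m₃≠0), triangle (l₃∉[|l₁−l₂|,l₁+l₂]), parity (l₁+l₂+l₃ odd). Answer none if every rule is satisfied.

m₁+m₂+m₃ = 2 − 4 + 2 = 0  ✓
triangle: |2−4|=2 ≤ l₃=8 ≤ 2+4=6  ✗
parity: l₁+l₂+l₃ = 14 is even

triangle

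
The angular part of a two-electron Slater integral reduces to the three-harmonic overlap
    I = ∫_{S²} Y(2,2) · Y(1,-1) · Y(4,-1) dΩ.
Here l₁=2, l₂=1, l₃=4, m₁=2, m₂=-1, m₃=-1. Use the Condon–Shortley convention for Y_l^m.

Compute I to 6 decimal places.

|2−1|≤4≤2+1 violated ⇒ I = 0

0.000000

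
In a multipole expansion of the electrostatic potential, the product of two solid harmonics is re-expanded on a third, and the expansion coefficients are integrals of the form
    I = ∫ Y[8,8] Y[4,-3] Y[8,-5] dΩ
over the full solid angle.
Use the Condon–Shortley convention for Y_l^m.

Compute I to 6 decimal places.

Checks pass: Σm=0; 20 even; l₃=8∈[4,12].
(2·8+1)(2·4+1)(2·8+1) = 2601
Δ: 4! 12! 4! / 21! → 1/185175900
sum: t=0:+1/557383680 t=1:−1/21772800 t=2:+1/8294400 t=3:−1/21772800 t=4:+1/557383680 = 1/30965760
3j²(8 4 8; 0 0 0) = Δ·Π!·Σ² = 36/4199  (sign +1)
sum: t=0:+1/68976230400 = 1/68976230400
3j²(8 4 8; 8 -3 -5) = Δ·Π!·Σ² = 13/2907  (sign -1)
combine: 4πI² = 2601·36/4199·13/2907 = 36/361
take √, sign -1: I = -0.08908257

-0.089083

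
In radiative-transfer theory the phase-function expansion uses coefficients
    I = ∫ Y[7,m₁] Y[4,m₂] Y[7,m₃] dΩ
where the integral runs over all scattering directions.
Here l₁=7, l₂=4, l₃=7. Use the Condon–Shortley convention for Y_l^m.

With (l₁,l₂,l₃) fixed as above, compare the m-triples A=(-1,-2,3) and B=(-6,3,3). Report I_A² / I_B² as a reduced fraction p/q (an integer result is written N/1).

325/2079

Shared (l₁,l₂,l₃)=(7,4,7): N and (l;000)² cancel in I_A²/I_B².
A: Δ = 4!·10!·4!/19! = 1/58198140; Racah Σ t=0..2: t=0:+1/7741440 t=1:−1/1088640 t=2:+1/1658880 = -13/69672960; ⇒ 3j(7 4 7; -1 -2 3)² = 325/149226, sgn -1
B: Δ = 4!·10!·4!/19! = 1/58198140; Racah Σ t=3..4: t=3:−1/522547200 t=4:+1/52254720 = 1/58060800; ⇒ 3j(7 4 7; -6 3 3)² = 9/646, sgn +1
I_A²/I_B² = (325/149226)/(9/646) = 325/2079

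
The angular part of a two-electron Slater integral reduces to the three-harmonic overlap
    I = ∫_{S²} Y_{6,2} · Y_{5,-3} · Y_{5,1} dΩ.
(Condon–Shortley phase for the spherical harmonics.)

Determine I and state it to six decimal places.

Checks pass: Σm=0; 16 even; l₃=5∈[1,11].
(2·6+1)(2·5+1)(2·5+1) = 1573
Δ: 6! 6! 4! / 17! → 1/28588560
sum: t=1:−1/345600 t=2:+1/13824 t=3:−1/5184 t=4:+1/13824 t=5:−1/345600 = -7/129600
3j²(6 5 5; 0 0 0) = Δ·Π!·Σ² = 80/7293  (sign +1)
sum: t=0:+1/138240 t=1:−1/25920 t=2:+1/55296 = -11/829440
3j²(6 5 5; 2 -3 1) = Δ·Π!·Σ² = 11/1326  (sign -1)
combine: 4πI² = 1573·80/7293·11/1326 = 4840/33813
take √, sign -1: I = -0.10672739

-0.106727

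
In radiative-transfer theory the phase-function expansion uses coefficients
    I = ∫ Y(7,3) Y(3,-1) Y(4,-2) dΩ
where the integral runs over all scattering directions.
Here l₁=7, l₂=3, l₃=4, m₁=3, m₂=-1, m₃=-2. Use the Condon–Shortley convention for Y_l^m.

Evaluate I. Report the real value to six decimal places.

-0.239176

m-sum 0 ✓  L=14 even ✓  4≤4≤10 ✓
Π(2lᵢ+1) = 15×7×9 = 945
triangle coeff Δ(7,3,4) = 1/45045
Σ_t [3,3]: t=3:−1/20736 = -1/20736
(3j)²=35/1287 [(7 3 4; 0 0 0)], sign=-1
Σ_t [2,2]: t=2:+1/69120 = 1/69120
(3j)²=4/143 [(7 3 4; 3 -1 -2)], sign=+1
⇒ 4πI² = 14700/20449
I = (-1)√(14700/20449/(4π)) = -0.23917605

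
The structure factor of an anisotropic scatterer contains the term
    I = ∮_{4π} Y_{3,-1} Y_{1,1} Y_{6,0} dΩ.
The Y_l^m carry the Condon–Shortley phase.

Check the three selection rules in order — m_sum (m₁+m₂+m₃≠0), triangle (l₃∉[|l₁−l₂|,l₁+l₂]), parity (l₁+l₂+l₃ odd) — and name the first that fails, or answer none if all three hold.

triangle

azimuthal sum: -1 + 1 + 0 = 0  ✓
2 ≤ 6 ≤ 4 (triangle on l)  ✗
L = 3 + 1 + 6 = 10 (even)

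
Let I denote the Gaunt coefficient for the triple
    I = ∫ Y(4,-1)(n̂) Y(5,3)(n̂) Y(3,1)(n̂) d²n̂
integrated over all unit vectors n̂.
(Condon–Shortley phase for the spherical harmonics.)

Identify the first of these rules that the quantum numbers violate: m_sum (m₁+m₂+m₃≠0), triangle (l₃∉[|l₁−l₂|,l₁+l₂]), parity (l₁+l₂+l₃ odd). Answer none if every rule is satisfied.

azimuthal sum: -1 + 3 + 1 = 3  ✗
1 ≤ 3 ≤ 9 (triangle on l)
L = 4 + 5 + 3 = 12 (even)

m_sum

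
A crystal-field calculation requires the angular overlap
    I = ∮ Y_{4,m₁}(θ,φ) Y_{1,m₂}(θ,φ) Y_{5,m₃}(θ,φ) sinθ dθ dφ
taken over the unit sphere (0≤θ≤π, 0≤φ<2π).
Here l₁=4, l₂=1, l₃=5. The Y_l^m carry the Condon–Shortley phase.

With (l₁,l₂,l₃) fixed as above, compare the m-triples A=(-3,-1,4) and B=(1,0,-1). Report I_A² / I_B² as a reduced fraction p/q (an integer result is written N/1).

l's match ⇒ only the (l;m) 3-j factors differ between A and B.
A: triangle coeff Δ(4,1,5) = 1/495; Σ_t [0,0]: t=0:+1/10080 = 1/10080; (3j)²=4/55 [(4 1 5; -3 -1 4)], sign=-1
B: triangle coeff Δ(4,1,5) = 1/495; Σ_t [0,0]: t=0:+1/720 = 1/720; (3j)²=8/165 [(4 1 5; 1 0 -1)], sign=+1
I_A²/I_B² = (4/55)/(8/165) = 3/2

3/2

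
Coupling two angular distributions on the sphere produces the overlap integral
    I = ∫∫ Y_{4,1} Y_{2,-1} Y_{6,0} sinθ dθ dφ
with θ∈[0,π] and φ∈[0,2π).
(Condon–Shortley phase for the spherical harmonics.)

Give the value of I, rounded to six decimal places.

m-sum 0 ✓  L=12 even ✓  2≤6≤6 ✓
Π(2lᵢ+1) = 9×5×13 = 585
triangle coeff Δ(4,2,6) = 1/6435
Σ_t [0,0]: t=0:+1/2304 = 1/2304
(3j)²=5/143 [(4 2 6; 0 0 0)], sign=+1
Σ_t [0,0]: t=0:+1/4320 = 1/4320
(3j)²=8/429 [(4 2 6; 1 -1 0)], sign=+1
⇒ 4πI² = 600/1573
I = (+1)√(600/1573/(4π)) = 0.17422334

0.174223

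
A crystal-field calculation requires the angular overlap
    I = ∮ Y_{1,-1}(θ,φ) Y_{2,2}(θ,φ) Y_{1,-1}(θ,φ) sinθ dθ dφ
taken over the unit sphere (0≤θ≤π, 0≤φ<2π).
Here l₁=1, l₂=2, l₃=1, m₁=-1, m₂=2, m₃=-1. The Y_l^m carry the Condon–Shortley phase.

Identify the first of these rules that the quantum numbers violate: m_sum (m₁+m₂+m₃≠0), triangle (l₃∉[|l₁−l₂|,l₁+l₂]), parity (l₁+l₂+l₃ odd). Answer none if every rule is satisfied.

Σmᵢ = 0  ✓
l₃∈[|l₁−l₂|,l₁+l₂]=[1,3], have l₃=1  ✓
Σlᵢ = 4 ⇒ even  ✓

none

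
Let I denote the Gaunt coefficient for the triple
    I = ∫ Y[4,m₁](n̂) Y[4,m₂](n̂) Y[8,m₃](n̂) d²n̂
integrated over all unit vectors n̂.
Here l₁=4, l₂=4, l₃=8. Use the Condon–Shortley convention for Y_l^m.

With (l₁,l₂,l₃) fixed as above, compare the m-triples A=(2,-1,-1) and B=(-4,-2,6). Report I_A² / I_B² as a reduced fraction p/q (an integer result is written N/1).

l's match ⇒ only the (l;m) 3-j factors differ between A and B.
A: triangle coeff Δ(4,4,8) = 1/218790; Σ_t [0,0]: t=0:+1/1036800 = 1/1036800; (3j)²=98/12155 [(4 4 8; 2 -1 -1)], sign=-1
B: triangle coeff Δ(4,4,8) = 1/218790; Σ_t [0,0]: t=0:+1/58060800 = 1/58060800; (3j)²=7/510 [(4 4 8; -4 -2 6)], sign=+1
I_A²/I_B² = (98/12155)/(7/510) = 84/143

84/143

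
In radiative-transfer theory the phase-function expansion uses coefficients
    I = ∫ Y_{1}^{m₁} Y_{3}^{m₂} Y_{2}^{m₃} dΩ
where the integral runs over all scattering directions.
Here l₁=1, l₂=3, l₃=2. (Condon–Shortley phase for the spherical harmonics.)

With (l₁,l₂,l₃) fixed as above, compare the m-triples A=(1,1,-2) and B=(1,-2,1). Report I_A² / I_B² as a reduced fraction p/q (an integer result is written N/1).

Shared (l₁,l₂,l₃)=(1,3,2): N and (l;000)² cancel in I_A²/I_B².
A: Δ = 2!·0!·4!/7! = 1/105; Racah Σ t=0..0: t=0:+1/48 = 1/48; ⇒ 3j(1 3 2; 1 1 -2)² = 1/105, sgn +1
B: Δ = 2!·0!·4!/7! = 1/105; Racah Σ t=0..0: t=0:+1/12 = 1/12; ⇒ 3j(1 3 2; 1 -2 1)² = 2/21, sgn -1
I_A²/I_B² = (1/105)/(2/21) = 1/10

1/10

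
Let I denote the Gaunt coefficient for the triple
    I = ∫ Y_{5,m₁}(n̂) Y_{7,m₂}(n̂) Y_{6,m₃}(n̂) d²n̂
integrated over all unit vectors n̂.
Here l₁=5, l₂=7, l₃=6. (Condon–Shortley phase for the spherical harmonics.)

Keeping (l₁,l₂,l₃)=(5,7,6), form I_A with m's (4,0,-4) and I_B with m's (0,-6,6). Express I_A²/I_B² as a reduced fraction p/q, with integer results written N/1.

56644/70785

l's match ⇒ only the (l;m) 3-j factors differ between A and B.
A: triangle coeff Δ(5,7,6) = 1/174594420; Σ_t [0,1]: t=0:+1/21772800 t=1:−1/4147200 = -17/87091200; (3j)²=119/8151 [(5 7 6; 4 0 -4)], sign=-1
B: triangle coeff Δ(5,7,6) = 1/174594420; Σ_t [1,1]: t=1:−1/116121600 = -1/116121600; (3j)²=165/9044 [(5 7 6; 0 -6 6)], sign=-1
I_A²/I_B² = (119/8151)/(165/9044) = 56644/70785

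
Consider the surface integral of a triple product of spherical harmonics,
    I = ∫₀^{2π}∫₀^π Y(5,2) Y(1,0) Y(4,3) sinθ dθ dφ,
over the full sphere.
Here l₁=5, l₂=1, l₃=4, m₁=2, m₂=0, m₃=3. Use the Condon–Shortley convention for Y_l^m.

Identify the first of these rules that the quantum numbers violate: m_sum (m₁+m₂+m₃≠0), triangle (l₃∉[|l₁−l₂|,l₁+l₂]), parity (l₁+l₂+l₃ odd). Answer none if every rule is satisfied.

m_sum

azimuthal sum: 2 + 0 + 3 = 5  ✗
4 ≤ 4 ≤ 6 (triangle on l)
L = 5 + 1 + 4 = 10 (even)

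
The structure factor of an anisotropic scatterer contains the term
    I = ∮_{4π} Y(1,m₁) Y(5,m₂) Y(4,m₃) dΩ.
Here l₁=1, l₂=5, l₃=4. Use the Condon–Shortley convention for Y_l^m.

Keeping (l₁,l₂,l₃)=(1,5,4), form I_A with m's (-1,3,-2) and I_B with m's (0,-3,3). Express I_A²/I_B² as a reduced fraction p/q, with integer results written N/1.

7/4

Shared (l₁,l₂,l₃)=(1,5,4): N and (l;000)² cancel in I_A²/I_B².
A: Δ = 2!·0!·8!/11! = 1/495; Racah Σ t=2..2: t=2:+1/2880 = 1/2880; ⇒ 3j(1 5 4; -1 3 -2)² = 28/495, sgn +1
B: Δ = 2!·0!·8!/11! = 1/495; Racah Σ t=1..1: t=1:−1/5040 = -1/5040; ⇒ 3j(1 5 4; 0 -3 3)² = 16/495, sgn +1
I_A²/I_B² = (28/495)/(16/495) = 7/4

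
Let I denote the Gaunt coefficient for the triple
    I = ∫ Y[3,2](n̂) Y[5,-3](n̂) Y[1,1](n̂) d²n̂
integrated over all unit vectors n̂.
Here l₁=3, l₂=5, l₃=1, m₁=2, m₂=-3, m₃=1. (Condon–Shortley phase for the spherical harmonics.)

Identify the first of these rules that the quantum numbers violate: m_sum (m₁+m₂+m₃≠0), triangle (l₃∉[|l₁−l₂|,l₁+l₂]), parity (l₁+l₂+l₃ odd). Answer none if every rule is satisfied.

Σmᵢ = 0  ✓
l₃∈[|l₁−l₂|,l₁+l₂]=[2,8], have l₃=1  ✗
Σlᵢ = 9 ⇒ odd

triangle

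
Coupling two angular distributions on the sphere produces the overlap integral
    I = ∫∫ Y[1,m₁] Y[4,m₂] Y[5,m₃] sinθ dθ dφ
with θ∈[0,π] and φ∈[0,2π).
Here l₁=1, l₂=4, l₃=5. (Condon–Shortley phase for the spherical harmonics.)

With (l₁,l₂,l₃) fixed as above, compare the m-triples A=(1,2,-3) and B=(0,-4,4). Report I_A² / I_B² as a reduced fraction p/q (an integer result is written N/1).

Shared (l₁,l₂,l₃)=(1,4,5): N and (l;000)² cancel in I_A²/I_B².
A: Δ = 0!·2!·8!/11! = 1/495; Racah Σ t=0..0: t=0:+1/2880 = 1/2880; ⇒ 3j(1 4 5; 1 2 -3)² = 28/495, sgn +1
B: Δ = 0!·2!·8!/11! = 1/495; Racah Σ t=0..0: t=0:+1/40320 = 1/40320; ⇒ 3j(1 4 5; 0 -4 4)² = 1/55, sgn -1
I_A²/I_B² = (28/495)/(1/55) = 28/9

28/9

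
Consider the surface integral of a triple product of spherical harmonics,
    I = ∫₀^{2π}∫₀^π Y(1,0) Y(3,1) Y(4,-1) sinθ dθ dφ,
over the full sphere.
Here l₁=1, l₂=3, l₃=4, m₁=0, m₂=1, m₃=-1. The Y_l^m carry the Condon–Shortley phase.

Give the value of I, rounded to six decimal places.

-0.238414

Rules hold: Σm=0, L=8 even, 2≤4≤4.
N = 3·7·9 = 189
Δ = 0!·2!·6!/9! = 1/252
Racah Σ t=0..0: t=0:+1/36 = 1/36
⇒ 3j(1 3 4; 0 0 0)² = 4/63, sgn +1
Racah Σ t=0..0: t=0:+1/48 = 1/48
⇒ 3j(1 3 4; 0 1 -1)² = 5/84, sgn -1
4πI² = N·(3j₀)²·(3jₘ)² = 5/7
I = -1·√(0.714286/4π) = -0.23841361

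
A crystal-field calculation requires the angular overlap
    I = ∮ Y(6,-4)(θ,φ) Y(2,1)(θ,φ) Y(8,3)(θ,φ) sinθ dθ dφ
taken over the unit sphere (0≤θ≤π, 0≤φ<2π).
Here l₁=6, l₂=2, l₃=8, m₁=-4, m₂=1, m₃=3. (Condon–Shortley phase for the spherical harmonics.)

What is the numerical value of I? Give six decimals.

m-sum 0 ✓  L=16 even ✓  4≤8≤8 ✓
Π(2lᵢ+1) = 13×5×17 = 1105
triangle coeff Δ(6,2,8) = 1/30940
Σ_t [0,0]: t=0:+1/2073600 = 1/2073600
(3j)²=28/1105 [(6 2 8; 0 0 0)], sign=+1
Σ_t [0,0]: t=0:+1/43545600 = 1/43545600
(3j)²=11/3094 [(6 2 8; -4 1 3)], sign=-1
⇒ 4πI² = 22/221
I = (-1)√(22/221/(4π)) = -0.08900415

-0.089004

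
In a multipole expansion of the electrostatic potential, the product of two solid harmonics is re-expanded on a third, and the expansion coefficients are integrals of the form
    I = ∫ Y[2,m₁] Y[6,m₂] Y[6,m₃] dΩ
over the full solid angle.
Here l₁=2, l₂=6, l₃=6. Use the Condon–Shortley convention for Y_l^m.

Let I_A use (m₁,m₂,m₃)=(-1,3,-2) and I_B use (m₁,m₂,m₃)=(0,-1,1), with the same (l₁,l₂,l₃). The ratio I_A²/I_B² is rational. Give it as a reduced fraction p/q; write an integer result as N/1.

150/169

Same 2,6,6: normalisation and zero-m 3j drop out of the ratio.
A: Δ: 2! 2! 10! / 15! → 1/90090; sum: t=1:−1/161280 t=2:+1/60480 = 1/96768; 3j²(2 6 6; -1 3 -2) = Δ·Π!·Σ² = 15/1001  (sign +1)
B: Δ: 2! 2! 10! / 15! → 1/90090; sum: t=0:+1/57600 t=1:−1/17280 t=2:+1/120960 = -13/403200; 3j²(2 6 6; 0 -1 1) = Δ·Π!·Σ² = 13/770  (sign +1)
I_A²/I_B² = (15/1001)/(13/770) = 150/169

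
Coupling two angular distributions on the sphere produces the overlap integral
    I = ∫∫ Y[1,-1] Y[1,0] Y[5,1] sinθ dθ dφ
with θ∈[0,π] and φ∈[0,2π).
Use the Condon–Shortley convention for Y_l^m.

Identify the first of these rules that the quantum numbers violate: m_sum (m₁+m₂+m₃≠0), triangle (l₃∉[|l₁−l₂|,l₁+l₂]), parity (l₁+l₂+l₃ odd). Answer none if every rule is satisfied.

triangle

azimuthal sum: -1 + 0 + 1 = 0  ✓
0 ≤ 5 ≤ 2 (triangle on l)  ✗
L = 1 + 1 + 5 = 7 (odd)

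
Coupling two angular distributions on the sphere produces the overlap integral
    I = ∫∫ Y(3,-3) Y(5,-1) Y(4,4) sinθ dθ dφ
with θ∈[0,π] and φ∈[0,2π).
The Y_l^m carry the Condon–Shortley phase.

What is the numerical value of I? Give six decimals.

m-sum 0 ✓  L=12 even ✓  2≤4≤8 ✓
Π(2lᵢ+1) = 7×11×9 = 693
triangle coeff Δ(3,5,4) = 1/180180
Σ_t [1,3]: t=1:−1/576 t=2:+1/144 t=3:−1/576 = 1/288
(3j)²=20/1001 [(3 5 4; 0 0 0)], sign=+1
Σ_t [4,4]: t=4:+1/34560 = 1/34560
(3j)²=1/429 [(3 5 4; -3 -1 4)], sign=+1
⇒ 4πI² = 60/1859
I = (+1)√(60/1859/(4π)) = 0.05067935

0.050679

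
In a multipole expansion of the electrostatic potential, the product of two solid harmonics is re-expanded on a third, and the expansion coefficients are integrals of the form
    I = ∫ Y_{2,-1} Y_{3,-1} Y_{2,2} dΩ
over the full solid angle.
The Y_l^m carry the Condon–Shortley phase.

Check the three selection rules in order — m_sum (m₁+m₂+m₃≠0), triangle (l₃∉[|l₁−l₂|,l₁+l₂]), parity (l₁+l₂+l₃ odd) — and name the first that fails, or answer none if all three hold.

parity

Σmᵢ = 0  ✓
l₃∈[|l₁−l₂|,l₁+l₂]=[1,5], have l₃=2  ✓
Σlᵢ = 7 ⇒ odd  ✗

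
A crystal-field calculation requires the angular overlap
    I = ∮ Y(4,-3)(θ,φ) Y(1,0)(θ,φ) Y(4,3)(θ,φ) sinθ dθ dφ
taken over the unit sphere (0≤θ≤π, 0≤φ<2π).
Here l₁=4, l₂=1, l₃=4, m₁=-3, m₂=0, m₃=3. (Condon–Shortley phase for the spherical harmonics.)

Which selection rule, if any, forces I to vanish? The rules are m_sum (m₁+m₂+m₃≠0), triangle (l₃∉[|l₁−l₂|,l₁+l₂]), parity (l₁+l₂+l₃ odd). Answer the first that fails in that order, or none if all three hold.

Σmᵢ = 0  ✓
l₃∈[|l₁−l₂|,l₁+l₂]=[3,5], have l₃=4  ✓
Σlᵢ = 9 ⇒ odd  ✗

parity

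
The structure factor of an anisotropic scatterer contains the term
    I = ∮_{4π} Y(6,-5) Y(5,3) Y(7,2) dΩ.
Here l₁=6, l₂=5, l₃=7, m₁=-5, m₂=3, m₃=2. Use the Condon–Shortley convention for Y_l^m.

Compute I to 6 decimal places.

0.153809

m-sum 0 ✓  L=18 even ✓  1≤7≤11 ✓
Π(2lᵢ+1) = 13×11×15 = 2145
triangle coeff Δ(6,5,7) = 1/174594420
Σ_t [0,4]: t=0:+1/4147200 t=1:−1/207360 t=2:+1/82944 t=3:−1/207360 t=4:+1/4147200 = 1/345600
(3j)²=420/46189 [(6 5 7; 0 0 0)], sign=-1
Σ_t [3,4]: t=3:−1/29030400 t=4:+1/5806080 = 1/7257600
(3j)²=64/4199 [(6 5 7; -5 3 2)], sign=-1
⇒ 4πI² = 403200/1356277
I = (+1)√(403200/1356277/(4π)) = 0.15380878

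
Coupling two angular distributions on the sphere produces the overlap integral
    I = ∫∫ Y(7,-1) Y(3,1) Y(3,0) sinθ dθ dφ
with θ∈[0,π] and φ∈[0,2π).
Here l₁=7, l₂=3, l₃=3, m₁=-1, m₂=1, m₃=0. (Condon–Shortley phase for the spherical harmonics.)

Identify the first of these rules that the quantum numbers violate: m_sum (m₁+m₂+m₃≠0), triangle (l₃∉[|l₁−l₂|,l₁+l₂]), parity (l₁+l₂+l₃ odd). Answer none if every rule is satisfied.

m₁+m₂+m₃ = -1 + 1 + 0 = 0  ✓
triangle: |7−3|=4 ≤ l₃=3 ≤ 7+3=10  ✗
parity: l₁+l₂+l₃ = 13 is odd

triangle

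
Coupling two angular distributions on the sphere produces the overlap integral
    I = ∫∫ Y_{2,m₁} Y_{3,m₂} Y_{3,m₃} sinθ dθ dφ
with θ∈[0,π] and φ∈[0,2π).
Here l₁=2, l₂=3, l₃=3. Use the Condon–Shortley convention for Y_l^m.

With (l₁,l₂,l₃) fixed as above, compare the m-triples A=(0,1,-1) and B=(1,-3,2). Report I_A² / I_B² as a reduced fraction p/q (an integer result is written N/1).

9/25

Shared (l₁,l₂,l₃)=(2,3,3): N and (l;000)² cancel in I_A²/I_B².
A: Δ = 2!·2!·4!/9! = 1/3780; Racah Σ t=0..2: t=0:+1/96 t=1:−1/6 t=2:+1/16 = -3/32; ⇒ 3j(2 3 3; 0 1 -1)² = 3/140, sgn -1
B: Δ = 2!·2!·4!/9! = 1/3780; Racah Σ t=0..0: t=0:+1/48 = 1/48; ⇒ 3j(2 3 3; 1 -3 2)² = 5/84, sgn -1
I_A²/I_B² = (3/140)/(5/84) = 9/25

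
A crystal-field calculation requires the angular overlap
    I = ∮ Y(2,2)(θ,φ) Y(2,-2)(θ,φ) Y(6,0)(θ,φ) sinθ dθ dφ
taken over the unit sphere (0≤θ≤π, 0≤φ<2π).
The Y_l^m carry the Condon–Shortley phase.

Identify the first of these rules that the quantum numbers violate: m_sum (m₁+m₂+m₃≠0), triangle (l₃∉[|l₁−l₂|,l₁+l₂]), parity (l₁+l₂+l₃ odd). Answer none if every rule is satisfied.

Σmᵢ = 0  ✓
l₃∈[|l₁−l₂|,l₁+l₂]=[0,4], have l₃=6  ✗
Σlᵢ = 10 ⇒ even

triangle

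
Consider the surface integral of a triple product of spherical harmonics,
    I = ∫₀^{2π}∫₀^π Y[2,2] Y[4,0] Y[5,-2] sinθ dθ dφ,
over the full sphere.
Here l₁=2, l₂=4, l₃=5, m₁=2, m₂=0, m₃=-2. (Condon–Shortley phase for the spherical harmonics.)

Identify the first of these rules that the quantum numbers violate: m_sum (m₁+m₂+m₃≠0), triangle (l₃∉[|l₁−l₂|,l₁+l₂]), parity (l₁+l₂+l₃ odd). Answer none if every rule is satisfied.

m₁+m₂+m₃ = 2 + 0 − 2 = 0  ✓
triangle: |2−4|=2 ≤ l₃=5 ≤ 2+4=6  ✓
parity: l₁+l₂+l₃ = 11 is odd  ✗

parity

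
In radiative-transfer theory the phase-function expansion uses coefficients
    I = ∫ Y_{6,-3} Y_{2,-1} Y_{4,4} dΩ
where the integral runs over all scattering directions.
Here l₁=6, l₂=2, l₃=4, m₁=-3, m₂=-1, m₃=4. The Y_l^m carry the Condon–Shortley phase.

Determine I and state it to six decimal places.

Checks pass: Σm=0; 12 even; l₃=4∈[4,8].
(2·6+1)(2·2+1)(2·4+1) = 585
Δ: 4! 8! 0! / 13! → 1/6435
sum: t=2:+1/2304 = 1/2304
3j²(6 2 4; 0 0 0) = Δ·Π!·Σ² = 5/143  (sign +1)
sum: t=1:−1/241920 = -1/241920
3j²(6 2 4; -3 -1 4) = Δ·Π!·Σ² = 1/715  (sign -1)
combine: 4πI² = 585·5/143·1/715 = 45/1573
take √, sign -1: I = -0.04771303

-0.047713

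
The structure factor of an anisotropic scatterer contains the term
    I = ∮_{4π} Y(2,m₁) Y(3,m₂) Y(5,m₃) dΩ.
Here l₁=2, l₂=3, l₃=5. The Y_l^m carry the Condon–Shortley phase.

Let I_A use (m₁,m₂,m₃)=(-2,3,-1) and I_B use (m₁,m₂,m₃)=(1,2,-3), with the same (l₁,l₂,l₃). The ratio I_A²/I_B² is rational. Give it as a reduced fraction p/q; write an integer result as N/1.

1/112

Shared (l₁,l₂,l₃)=(2,3,5): N and (l;000)² cancel in I_A²/I_B².
A: Δ = 0!·4!·6!/11! = 1/2310; Racah Σ t=0..0: t=0:+1/17280 = 1/17280; ⇒ 3j(2 3 5; -2 3 -1)² = 1/2310, sgn +1
B: Δ = 0!·4!·6!/11! = 1/2310; Racah Σ t=0..0: t=0:+1/720 = 1/720; ⇒ 3j(2 3 5; 1 2 -3)² = 8/165, sgn +1
I_A²/I_B² = (1/2310)/(8/165) = 1/112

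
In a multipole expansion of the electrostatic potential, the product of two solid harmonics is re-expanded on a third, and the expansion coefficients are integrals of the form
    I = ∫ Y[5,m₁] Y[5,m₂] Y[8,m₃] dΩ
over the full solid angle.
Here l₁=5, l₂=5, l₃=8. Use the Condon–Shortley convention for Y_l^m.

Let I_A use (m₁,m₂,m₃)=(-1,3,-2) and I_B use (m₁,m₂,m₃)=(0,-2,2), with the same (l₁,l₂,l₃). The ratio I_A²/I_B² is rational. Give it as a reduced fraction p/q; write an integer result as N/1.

169/5

Shared (l₁,l₂,l₃)=(5,5,8): N and (l;000)² cancel in I_A²/I_B².
A: Δ = 2!·8!·8!/19! = 1/37413090; Racah Σ t=0..2: t=0:+1/116121600 t=1:−1/3628800 t=2:+1/1658880 = 13/38707200; ⇒ 3j(5 5 8; -1 3 -2)² = 39/3553, sgn +1
B: Δ = 2!·8!·8!/19! = 1/37413090; Racah Σ t=0..2: t=0:+1/1036800 t=1:−1/829440 t=2:+1/7257600 = -1/9676800; ⇒ 3j(5 5 8; 0 -2 2)² = 15/46189, sgn -1
I_A²/I_B² = (39/3553)/(15/46189) = 169/5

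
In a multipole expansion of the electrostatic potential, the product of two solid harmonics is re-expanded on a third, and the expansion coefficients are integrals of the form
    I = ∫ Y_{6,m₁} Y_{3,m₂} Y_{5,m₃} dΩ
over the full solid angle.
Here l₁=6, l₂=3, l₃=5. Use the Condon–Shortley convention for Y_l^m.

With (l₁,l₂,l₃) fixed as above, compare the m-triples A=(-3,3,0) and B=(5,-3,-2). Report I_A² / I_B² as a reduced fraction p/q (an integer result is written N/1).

Shared (l₁,l₂,l₃)=(6,3,5): N and (l;000)² cancel in I_A²/I_B².
A: Δ = 4!·8!·2!/15! = 1/675675; Racah Σ t=4..4: t=4:+1/34560 = 1/34560; ⇒ 3j(6 3 5; -3 3 0)² = 4/143, sgn -1
B: Δ = 4!·8!·2!/15! = 1/675675; Racah Σ t=0..0: t=0:+1/241920 = 1/241920; ⇒ 3j(6 3 5; 5 -3 -2)² = 2/91, sgn -1
I_A²/I_B² = (4/143)/(2/91) = 14/11

14/11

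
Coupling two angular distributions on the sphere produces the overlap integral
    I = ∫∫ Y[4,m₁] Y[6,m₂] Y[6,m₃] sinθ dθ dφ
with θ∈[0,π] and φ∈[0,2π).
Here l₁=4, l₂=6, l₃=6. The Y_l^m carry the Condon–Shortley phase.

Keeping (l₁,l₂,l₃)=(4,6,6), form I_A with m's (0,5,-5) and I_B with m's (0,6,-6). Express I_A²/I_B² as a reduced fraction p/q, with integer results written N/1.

Shared (l₁,l₂,l₃)=(4,6,6): N and (l;000)² cancel in I_A²/I_B².
A: Δ = 4!·4!·8!/17! = 1/15315300; Racah Σ t=3..4: t=3:−1/1451520 t=4:+1/2903040 = -1/2903040; ⇒ 3j(4 6 6; 0 5 -5)² = 11/1547, sgn +1
B: Δ = 4!·4!·8!/17! = 1/15315300; Racah Σ t=4..4: t=4:+1/23224320 = 1/23224320; ⇒ 3j(4 6 6; 0 6 -6)² = 99/6188, sgn +1
I_A²/I_B² = (11/1547)/(99/6188) = 4/9

4/9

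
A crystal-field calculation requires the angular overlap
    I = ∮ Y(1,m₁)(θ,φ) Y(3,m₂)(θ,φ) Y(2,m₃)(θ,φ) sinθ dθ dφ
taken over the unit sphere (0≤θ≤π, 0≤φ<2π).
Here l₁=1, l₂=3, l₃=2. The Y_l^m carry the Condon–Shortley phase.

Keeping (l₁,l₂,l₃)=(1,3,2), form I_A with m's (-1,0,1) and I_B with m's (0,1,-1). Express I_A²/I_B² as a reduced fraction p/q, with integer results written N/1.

3/8

Same 1,3,2: normalisation and zero-m 3j drop out of the ratio.
A: Δ: 2! 0! 4! / 7! → 1/105; sum: t=2:+1/12 = 1/12; 3j²(1 3 2; -1 0 1) = Δ·Π!·Σ² = 1/35  (sign -1)
B: Δ: 2! 0! 4! / 7! → 1/105; sum: t=1:−1/6 = -1/6; 3j²(1 3 2; 0 1 -1) = Δ·Π!·Σ² = 8/105  (sign +1)
I_A²/I_B² = (1/35)/(8/105) = 3/8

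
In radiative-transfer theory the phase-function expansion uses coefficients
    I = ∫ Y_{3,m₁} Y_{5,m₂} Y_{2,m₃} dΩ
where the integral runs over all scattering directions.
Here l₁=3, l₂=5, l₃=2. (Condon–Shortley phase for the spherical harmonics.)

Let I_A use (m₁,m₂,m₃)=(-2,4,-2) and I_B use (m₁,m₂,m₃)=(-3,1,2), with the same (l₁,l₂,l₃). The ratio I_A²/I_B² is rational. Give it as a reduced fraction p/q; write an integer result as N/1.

Shared (l₁,l₂,l₃)=(3,5,2): N and (l;000)² cancel in I_A²/I_B².
A: Δ = 6!·0!·4!/11! = 1/2310; Racah Σ t=5..5: t=5:−1/2880 = -1/2880; ⇒ 3j(3 5 2; -2 4 -2)² = 3/55, sgn -1
B: Δ = 6!·0!·4!/11! = 1/2310; Racah Σ t=6..6: t=6:+1/17280 = 1/17280; ⇒ 3j(3 5 2; -3 1 2)² = 1/2310, sgn +1
I_A²/I_B² = (3/55)/(1/2310) = 126/1

126/1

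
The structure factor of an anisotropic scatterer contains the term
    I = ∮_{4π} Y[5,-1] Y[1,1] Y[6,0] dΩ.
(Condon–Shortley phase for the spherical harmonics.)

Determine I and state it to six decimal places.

m-sum 0 ✓  L=12 even ✓  4≤6≤6 ✓
Π(2lᵢ+1) = 11×3×13 = 429
triangle coeff Δ(5,1,6) = 1/858
Σ_t [0,0]: t=0:+1/14400 = 1/14400
(3j)²=6/143 [(5 1 6; 0 0 0)], sign=+1
Σ_t [0,0]: t=0:+1/34560 = 1/34560
(3j)²=5/286 [(5 1 6; -1 1 0)], sign=+1
⇒ 4πI² = 45/143
I = (+1)√(45/143/(4π)) = 0.15824621

0.158246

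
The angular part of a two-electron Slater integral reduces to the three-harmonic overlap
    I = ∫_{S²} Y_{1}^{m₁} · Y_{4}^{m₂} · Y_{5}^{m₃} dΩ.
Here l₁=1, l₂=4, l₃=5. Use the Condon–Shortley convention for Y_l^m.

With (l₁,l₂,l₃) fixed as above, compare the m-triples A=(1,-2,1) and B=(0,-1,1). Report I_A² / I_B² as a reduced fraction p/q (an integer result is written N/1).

l's match ⇒ only the (l;m) 3-j factors differ between A and B.
A: triangle coeff Δ(1,4,5) = 1/495; Σ_t [0,0]: t=0:+1/2880 = 1/2880; (3j)²=2/165 [(1 4 5; 1 -2 1)], sign=+1
B: triangle coeff Δ(1,4,5) = 1/495; Σ_t [0,0]: t=0:+1/720 = 1/720; (3j)²=8/165 [(1 4 5; 0 -1 1)], sign=+1
I_A²/I_B² = (2/165)/(8/165) = 1/4

1/4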